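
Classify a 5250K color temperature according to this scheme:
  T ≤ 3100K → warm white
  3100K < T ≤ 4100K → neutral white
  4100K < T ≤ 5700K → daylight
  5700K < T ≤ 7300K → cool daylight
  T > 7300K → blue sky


Temperature: 5250K
4100K < 5250K ≤ 5700K → daylight
Classification: daylight


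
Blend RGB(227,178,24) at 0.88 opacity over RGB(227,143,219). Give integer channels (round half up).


C = α×F + (1-α)×B, with 1-α = 0.12
R: 0.88×227 + 0.12×227 = 199.76 + 27.24 = 227.00 → 227
G: 0.88×178 + 0.12×143 = 156.64 + 17.16 = 173.80 → 174
B: 0.88×24 + 0.12×219 = 21.12 + 26.28 = 47.40 → 47
= RGB(227, 174, 47)


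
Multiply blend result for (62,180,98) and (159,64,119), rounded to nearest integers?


Multiply: C = A×B/255, rounded to nearest integer
R: 62×159/255 = 9858/255 ≈ 38.659 → 39
G: 180×64/255 = 11520/255 ≈ 45.176 → 45
B: 98×119/255 = 11662/255 ≈ 45.733 → 46
= RGB(39, 45, 46)


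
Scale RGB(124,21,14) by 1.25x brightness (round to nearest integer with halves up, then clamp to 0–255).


Multiply each channel by 1.25, round half up, clamp to [0, 255]
R: 124×1.25 = 155
G: 21×1.25 = 26.25 → round → 26
B: 14×1.25 = 17.5 → round → 18
= RGB(155, 26, 18)


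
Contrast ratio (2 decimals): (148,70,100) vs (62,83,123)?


Linearize each sRGB channel c=v/255: c/12.92 if c ≤ 0.04045 else ((c+0.055)/1.055)^2.4
L = 0.2126×R_lin + 0.7152×G_lin + 0.0722×B_lin
Color 1 (148,70,100):
  R=148: 148/255≈0.5804 > 0.04045 → ((0.5804+0.055)/1.055)^2.4 ≈ 0.29614
  G=70: 70/255≈0.2745 > 0.04045 → ((0.2745+0.055)/1.055)^2.4 ≈ 0.06125
  B=100: 100/255≈0.3922 > 0.04045 → ((0.3922+0.055)/1.055)^2.4 ≈ 0.12744
  L1 = 0.2126×0.29614 + 0.7152×0.06125 + 0.0722×0.12744 ≈ 0.11596
Color 2 (62,83,123):
  R=62: 62/255≈0.2431 > 0.04045 → ((0.2431+0.055)/1.055)^2.4 ≈ 0.04817
  G=83: 83/255≈0.3255 > 0.04045 → ((0.3255+0.055)/1.055)^2.4 ≈ 0.08650
  B=123: 123/255≈0.4824 > 0.04045 → ((0.4824+0.055)/1.055)^2.4 ≈ 0.19807
  L2 = 0.2126×0.04817 + 0.7152×0.08650 + 0.0722×0.19807 ≈ 0.08641
Lighter = 0.11596, Darker = 0.08641
Ratio = (L_lighter + 0.05) / (L_darker + 0.05)
Ratio = (0.11596 + 0.05) / (0.08641 + 0.05) = 0.16596 / 0.13641 ≈ 1.2167
Ratio ≈ 1.22:1


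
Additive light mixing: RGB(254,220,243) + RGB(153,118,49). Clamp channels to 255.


Additive: each channel = min(255, C₁+C₂)
R: 254+153 = 407 → 255
G: 220+118 = 338 → 255
B: 243+49 = 292 → 255
= RGB(255, 255, 255)


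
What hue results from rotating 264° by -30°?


New hue = (H + rotation) mod 360
New hue = (264 -30) mod 360
= 234 mod 360
= 234°


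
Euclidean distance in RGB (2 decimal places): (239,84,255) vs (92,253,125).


d = √[(R₁-R₂)² + (G₁-G₂)² + (B₁-B₂)²]
d = √[(239-92)² + (84-253)² + (255-125)²]
d = √[21609 + 28561 + 16900]
d = √67070
d ≈ 258.98


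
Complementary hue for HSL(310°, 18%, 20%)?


Complement = opposite side of color wheel = hue + 180°
H' = (310 + 180) mod 360 = 130°
S and L unchanged.
= HSL(130°, 18%, 20%)


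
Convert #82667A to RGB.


82 → 130 (R)
66 → 102 (G)
7A → 122 (B)
= RGB(130, 102, 122)


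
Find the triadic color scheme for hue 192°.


Triadic: equally spaced at 120° intervals
H1 = 192°
H2 = (192 + 120) mod 360 = 312°
H3 = (192 + 240) mod 360 = 72°
Triadic = 192°, 312°, 72°


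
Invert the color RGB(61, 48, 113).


Invert: (255-R, 255-G, 255-B)
R: 255-61 = 194
G: 255-48 = 207
B: 255-113 = 142
= RGB(194, 207, 142)


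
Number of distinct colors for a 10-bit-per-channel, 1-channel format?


Total bits = 10 bits/channel × 1 channels = 10 bits
Distinct colors = 2^10
= 1,024 colors


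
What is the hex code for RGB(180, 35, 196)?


R = 180 → B4 (hex)
G = 35 → 23 (hex)
B = 196 → C4 (hex)
Hex = #B423C4


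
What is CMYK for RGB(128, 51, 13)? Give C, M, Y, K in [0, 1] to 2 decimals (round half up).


R'=128/255≈0.5020, G'=51/255≈0.2000, B'=13/255≈0.0510
K = 1 - max(R',G',B') = 1 - 128/255 = 127/255 = 0.49803… → 0.50
(1-R'-K)/(1-K) simplifies to (max-R)/max with max = 128:
C = (128-128)/128 = 0/128 = 0 → 0.00
M = (128-51)/128 = 77/128 = 0.60156… → 0.60
Y = (128-13)/128 = 115/128 = 0.89843… → 0.90
= CMYK(0.00, 0.60, 0.90, 0.50)


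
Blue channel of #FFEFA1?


Color: #FFEFA1
R = FF = 255
G = EF = 239
B = A1 = 161
Blue = 161


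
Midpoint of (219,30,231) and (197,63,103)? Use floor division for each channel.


Midpoint: each channel = ⌊(C₁+C₂)/2⌋
R: ⌊(219+197)/2⌋ = 208
G: ⌊(30+63)/2⌋ = 46
B: ⌊(231+103)/2⌋ = 167
= RGB(208, 46, 167)


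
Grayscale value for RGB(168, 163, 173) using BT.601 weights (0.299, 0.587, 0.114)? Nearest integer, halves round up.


Gray = 0.299×R + 0.587×G + 0.114×B
Gray = 0.299×168 + 0.587×163 + 0.114×173
Gray = 50.232 + 95.681 + 19.722
Gray = 165.635 → round half up → 166
Gray = 166


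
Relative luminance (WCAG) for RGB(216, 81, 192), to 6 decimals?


Linearize each channel (sRGB transfer function): c = v/255; c_lin = c/12.92 if c ≤ 0.04045, else ((c+0.055)/1.055)^2.4
  R: 216/255 ≈ 0.847059 > 0.04045 → ((0.847059+0.055)/1.055)^2.4 ≈ 0.686685
  G: 81/255 ≈ 0.317647 > 0.04045 → ((0.317647+0.055)/1.055)^2.4 ≈ 0.082283
  B: 192/255 ≈ 0.752941 > 0.04045 → ((0.752941+0.055)/1.055)^2.4 ≈ 0.527115
R_lin = 0.686685, G_lin = 0.082283, B_lin = 0.527115
L = 0.2126×R + 0.7152×G + 0.0722×B
L = 0.2126×0.686685 + 0.7152×0.082283 + 0.0722×0.527115
L ≈ 0.242896


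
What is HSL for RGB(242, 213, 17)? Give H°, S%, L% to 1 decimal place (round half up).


Normalize: R'=242/255≈0.9490, G'=213/255≈0.8353, B'=17/255≈0.0667
Max=242/255, Min=17/255, Δ=Max-Min=225/255
L = (Max+Min)/2 = (242+17)/510 = 259/510 = 0.50784… → L = 50.8%
L > 0.5 → S = Δ/(2-Max-Min) = 225/(510-242-17) = 225/251 = 0.89641… → S = 89.6%
(the 1/255 factors cancel in S and H, so raw channel differences can be used)
Max is R' → H = 60 × (((G-B)/Δ) mod 6) = 60 × (((213-17)/225) mod 6)
  196/225 = 0.8711…
  H = 60 × 0.8711… = 52.266…° → H = 52.3°
= HSL(52.3°, 89.6%, 50.8%)


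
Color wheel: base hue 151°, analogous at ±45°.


Base hue: 151°
Left analog: (151 - 45) mod 360 = 106°
Right analog: (151 + 45) mod 360 = 196°
Analogous hues = 106° and 196°


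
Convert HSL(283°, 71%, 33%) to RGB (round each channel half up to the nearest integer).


H=283°, S=0.71, L=0.33
C = (1-|2L-1|)×S = (1-|-0.34|)×0.71 = 0.4686
H' = H/60 = 283/60 ≈ 4.7167; X = C×(1-|H' mod 2 - 1|) = 0.33583
m = L - C/2 = 0.33 - 0.2343 = 0.0957
Sector ⌊H'⌋ = 4 → (R',G',B') = (0.33583, 0.0, 0.4686)
RGB = ((R'+m)×255, (G'+m)×255, (B'+m)×255) = (110.04015, 24.4035, 143.8965)
Round half up → RGB(110, 24, 144)


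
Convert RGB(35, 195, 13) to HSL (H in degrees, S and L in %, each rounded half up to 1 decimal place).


Normalize: R'=35/255≈0.1373, G'=195/255≈0.7647, B'=13/255≈0.0510
Max=195/255, Min=13/255, Δ=Max-Min=182/255
L = (Max+Min)/2 = (195+13)/510 = 208/510 = 0.40784… → L = 40.8%
L ≤ 0.5 → S = Δ/(Max+Min) = 182/(195+13) = 182/208 = 0.875 → S = 87.5%
(the 1/255 factors cancel in S and H, so raw channel differences can be used)
Max is G' → H = 60 × ((B-R)/Δ + 2) = 60 × ((13-35)/182 + 2)
  -22/182 + 2 = -0.1208… + 2 = 1.8791…
  H = 60 × 1.8791… = 112.747…° → H = 112.7°
= HSL(112.7°, 87.5%, 40.8%)


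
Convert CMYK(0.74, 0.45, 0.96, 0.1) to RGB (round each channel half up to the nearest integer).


R = 255 × (1-C) × (1-K) = 255 × 0.26 × 0.90 = 59.67 → 60
G = 255 × (1-M) × (1-K) = 255 × 0.55 × 0.90 = 126.225 → 126
B = 255 × (1-Y) × (1-K) = 255 × 0.04 × 0.90 = 9.18 → 9
= RGB(60, 126, 9)


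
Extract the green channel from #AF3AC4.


Color: #AF3AC4
R = AF = 175
G = 3A = 58
B = C4 = 196
Green = 58


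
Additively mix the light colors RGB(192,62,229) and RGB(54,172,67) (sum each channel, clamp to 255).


Additive: each channel = min(255, C₁+C₂)
R: 192+54 = 246 → 246
G: 62+172 = 234 → 234
B: 229+67 = 296 → 255
= RGB(246, 234, 255)


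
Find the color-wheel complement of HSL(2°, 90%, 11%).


Complement = opposite side of color wheel = hue + 180°
H' = (2 + 180) mod 360 = 182°
S and L unchanged.
= HSL(182°, 90%, 11%)


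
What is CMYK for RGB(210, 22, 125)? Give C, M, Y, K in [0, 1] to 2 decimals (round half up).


R'=210/255≈0.8235, G'=22/255≈0.0863, B'=125/255≈0.4902
K = 1 - max(R',G',B') = 1 - 210/255 = 45/255 = 0.17647… → 0.18
(1-R'-K)/(1-K) simplifies to (max-R)/max with max = 210:
C = (210-210)/210 = 0/210 = 0 → 0.00
M = (210-22)/210 = 188/210 = 0.89523… → 0.90
Y = (210-125)/210 = 85/210 = 0.40476… → 0.40
= CMYK(0.00, 0.90, 0.40, 0.18)


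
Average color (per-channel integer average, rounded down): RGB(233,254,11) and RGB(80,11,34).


Midpoint: each channel = ⌊(C₁+C₂)/2⌋
R: ⌊(233+80)/2⌋ = 156
G: ⌊(254+11)/2⌋ = 132
B: ⌊(11+34)/2⌋ = 22
= RGB(156, 132, 22)


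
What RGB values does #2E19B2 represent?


2E → 46 (R)
19 → 25 (G)
B2 → 178 (B)
= RGB(46, 25, 178)


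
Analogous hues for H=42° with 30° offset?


Base hue: 42°
Left analog: (42 - 30) mod 360 = 12°
Right analog: (42 + 30) mod 360 = 72°
Analogous hues = 12° and 72°


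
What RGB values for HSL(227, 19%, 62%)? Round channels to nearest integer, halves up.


H=227°, S=0.19, L=0.62
C = (1-|2L-1|)×S = (1-|0.24|)×0.19 = 0.1444
H' = H/60 = 227/60 ≈ 3.7833; X = C×(1-|H' mod 2 - 1|) ≈ 0.0313
m = L - C/2 = 0.62 - 0.0722 = 0.5478
Sector ⌊H'⌋ = 3 → (R',G',B') = (0.0, ≈0.0313, 0.1444)
RGB = ((R'+m)×255, (G'+m)×255, (B'+m)×255) = (139.689, 147.6671, 176.511)
Round half up → RGB(140, 148, 177)


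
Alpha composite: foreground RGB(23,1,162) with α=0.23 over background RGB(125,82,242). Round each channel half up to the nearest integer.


C = α×F + (1-α)×B, with 1-α = 0.77
R: 0.23×23 + 0.77×125 = 5.29 + 96.25 = 101.54 → 102
G: 0.23×1 + 0.77×82 = 0.23 + 63.14 = 63.37 → 63
B: 0.23×162 + 0.77×242 = 37.26 + 186.34 = 223.60 → 224
= RGB(102, 63, 224)


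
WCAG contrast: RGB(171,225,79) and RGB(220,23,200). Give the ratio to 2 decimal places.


Linearize each sRGB channel c=v/255: c/12.92 if c ≤ 0.04045 else ((c+0.055)/1.055)^2.4
L = 0.2126×R_lin + 0.7152×G_lin + 0.0722×B_lin
Color 1 (171,225,79):
  R=171: 171/255≈0.6706 > 0.04045 → ((0.6706+0.055)/1.055)^2.4 ≈ 0.40724
  G=225: 225/255≈0.8824 > 0.04045 → ((0.8824+0.055)/1.055)^2.4 ≈ 0.75294
  B=79: 79/255≈0.3098 > 0.04045 → ((0.3098+0.055)/1.055)^2.4 ≈ 0.07819
  L1 = 0.2126×0.40724 + 0.7152×0.75294 + 0.0722×0.07819 ≈ 0.63073
Color 2 (220,23,200):
  R=220: 220/255≈0.8627 > 0.04045 → ((0.8627+0.055)/1.055)^2.4 ≈ 0.71569
  G=23: 23/255≈0.0902 > 0.04045 → ((0.0902+0.055)/1.055)^2.4 ≈ 0.00857
  B=200: 200/255≈0.7843 > 0.04045 → ((0.7843+0.055)/1.055)^2.4 ≈ 0.57758
  L2 = 0.2126×0.71569 + 0.7152×0.00857 + 0.0722×0.57758 ≈ 0.19999
Lighter = 0.63073, Darker = 0.19999
Ratio = (L_lighter + 0.05) / (L_darker + 0.05)
Ratio = (0.63073 + 0.05) / (0.19999 + 0.05) = 0.68073 / 0.24999 ≈ 2.7231
Ratio ≈ 2.72:1


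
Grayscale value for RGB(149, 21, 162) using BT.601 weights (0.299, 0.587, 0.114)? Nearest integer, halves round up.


Gray = 0.299×R + 0.587×G + 0.114×B
Gray = 0.299×149 + 0.587×21 + 0.114×162
Gray = 44.551 + 12.327 + 18.468
Gray = 75.346 → round half up → 75
Gray = 75


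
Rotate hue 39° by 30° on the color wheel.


New hue = (H + rotation) mod 360
New hue = (39 + 30) mod 360
= 69 mod 360
= 69°


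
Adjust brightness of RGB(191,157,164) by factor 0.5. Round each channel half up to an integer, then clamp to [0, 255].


Multiply each channel by 0.5, round half up, clamp to [0, 255]
R: 191×0.5 = 95.5 → round → 96
G: 157×0.5 = 78.5 → round → 79
B: 164×0.5 = 82
= RGB(96, 79, 82)


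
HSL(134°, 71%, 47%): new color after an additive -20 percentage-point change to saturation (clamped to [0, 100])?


Original S = 71%
Adjustment = -20 percentage points
New S = 71 + (-20) = 51
Clamp to [0, 100] → 51
= HSL(134°, 51%, 47%)


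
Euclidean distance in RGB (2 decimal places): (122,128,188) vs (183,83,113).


d = √[(R₁-R₂)² + (G₁-G₂)² + (B₁-B₂)²]
d = √[(122-183)² + (128-83)² + (188-113)²]
d = √[3721 + 2025 + 5625]
d = √11371
d ≈ 106.63


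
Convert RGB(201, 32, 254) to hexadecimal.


R = 201 → C9 (hex)
G = 32 → 20 (hex)
B = 254 → FE (hex)
Hex = #C920FE


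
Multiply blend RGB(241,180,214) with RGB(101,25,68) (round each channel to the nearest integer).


Multiply: C = A×B/255, rounded to nearest integer
R: 241×101/255 = 24341/255 ≈ 95.455 → 95
G: 180×25/255 = 4500/255 ≈ 17.647 → 18
B: 214×68/255 = 14552/255 ≈ 57.067 → 57
= RGB(95, 18, 57)


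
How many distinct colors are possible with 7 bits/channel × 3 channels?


Total bits = 7 bits/channel × 3 channels = 21 bits
Distinct colors = 2^21
= 2,097,152 colors


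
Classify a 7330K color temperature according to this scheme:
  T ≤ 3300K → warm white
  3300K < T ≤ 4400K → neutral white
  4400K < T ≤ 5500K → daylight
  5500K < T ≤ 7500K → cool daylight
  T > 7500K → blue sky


Temperature: 7330K
5500K < 7330K ≤ 7500K → cool daylight
Classification: cool daylight


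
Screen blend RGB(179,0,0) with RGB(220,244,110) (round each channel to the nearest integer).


Screen: C = 255 - (255-A)×(255-B)/255, rounded to nearest integer
R: 255 - (255-179)×(255-220)/255 = 255 - 2660/255 ≈ 255 - 10.431 = 244.569 → 245
G: 255 - (255-0)×(255-244)/255 = 255 - 2805/255 ≈ 255 - 11.000 = 244.000 → 244
B: 255 - (255-0)×(255-110)/255 = 255 - 36975/255 ≈ 255 - 145.000 = 110.000 → 110
= RGB(245, 244, 110)


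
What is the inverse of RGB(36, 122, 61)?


Invert: (255-R, 255-G, 255-B)
R: 255-36 = 219
G: 255-122 = 133
B: 255-61 = 194
= RGB(219, 133, 194)


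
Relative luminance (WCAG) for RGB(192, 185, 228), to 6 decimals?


Linearize each channel (sRGB transfer function): c = v/255; c_lin = c/12.92 if c ≤ 0.04045, else ((c+0.055)/1.055)^2.4
  R: 192/255 ≈ 0.752941 > 0.04045 → ((0.752941+0.055)/1.055)^2.4 ≈ 0.527115
  G: 185/255 ≈ 0.725490 > 0.04045 → ((0.725490+0.055)/1.055)^2.4 ≈ 0.485150
  B: 228/255 ≈ 0.894118 > 0.04045 → ((0.894118+0.055)/1.055)^2.4 ≈ 0.775822
R_lin = 0.527115, G_lin = 0.485150, B_lin = 0.775822
L = 0.2126×R + 0.7152×G + 0.0722×B
L = 0.2126×0.527115 + 0.7152×0.485150 + 0.0722×0.775822
L ≈ 0.515058


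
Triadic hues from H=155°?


Triadic: equally spaced at 120° intervals
H1 = 155°
H2 = (155 + 120) mod 360 = 275°
H3 = (155 + 240) mod 360 = 35°
Triadic = 155°, 275°, 35°


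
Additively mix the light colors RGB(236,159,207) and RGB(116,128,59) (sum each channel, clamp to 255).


Additive: each channel = min(255, C₁+C₂)
R: 236+116 = 352 → 255
G: 159+128 = 287 → 255
B: 207+59 = 266 → 255
= RGB(255, 255, 255)


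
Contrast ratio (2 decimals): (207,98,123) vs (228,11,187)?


Linearize each sRGB channel c=v/255: c/12.92 if c ≤ 0.04045 else ((c+0.055)/1.055)^2.4
L = 0.2126×R_lin + 0.7152×G_lin + 0.0722×B_lin
Color 1 (207,98,123):
  R=207: 207/255≈0.8118 > 0.04045 → ((0.8118+0.055)/1.055)^2.4 ≈ 0.62396
  G=98: 98/255≈0.3843 > 0.04045 → ((0.3843+0.055)/1.055)^2.4 ≈ 0.12214
  B=123: 123/255≈0.4824 > 0.04045 → ((0.4824+0.055)/1.055)^2.4 ≈ 0.19807
  L1 = 0.2126×0.62396 + 0.7152×0.12214 + 0.0722×0.19807 ≈ 0.23431
Color 2 (228,11,187):
  R=228: 228/255≈0.8941 > 0.04045 → ((0.8941+0.055)/1.055)^2.4 ≈ 0.77582
  G=11: 11/255≈0.0431 > 0.04045 → ((0.0431+0.055)/1.055)^2.4 ≈ 0.00335
  B=187: 187/255≈0.7333 > 0.04045 → ((0.7333+0.055)/1.055)^2.4 ≈ 0.49693
  L2 = 0.2126×0.77582 + 0.7152×0.00335 + 0.0722×0.49693 ≈ 0.20321
Lighter = 0.23431, Darker = 0.20321
Ratio = (L_lighter + 0.05) / (L_darker + 0.05)
Ratio = (0.23431 + 0.05) / (0.20321 + 0.05) = 0.28431 / 0.25321 ≈ 1.1228
Ratio ≈ 1.12:1


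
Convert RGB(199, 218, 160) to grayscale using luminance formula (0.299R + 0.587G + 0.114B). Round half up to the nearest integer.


Gray = 0.299×R + 0.587×G + 0.114×B
Gray = 0.299×199 + 0.587×218 + 0.114×160
Gray = 59.501 + 127.966 + 18.240
Gray = 205.707 → round half up → 206
Gray = 206


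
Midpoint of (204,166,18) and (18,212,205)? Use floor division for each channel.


Midpoint: each channel = ⌊(C₁+C₂)/2⌋
R: ⌊(204+18)/2⌋ = 111
G: ⌊(166+212)/2⌋ = 189
B: ⌊(18+205)/2⌋ = 111
= RGB(111, 189, 111)


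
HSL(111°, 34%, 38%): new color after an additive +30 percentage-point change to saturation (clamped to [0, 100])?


Original S = 34%
Adjustment = +30 percentage points
New S = 34 + (30) = 64
Clamp to [0, 100] → 64
= HSL(111°, 64%, 38%)


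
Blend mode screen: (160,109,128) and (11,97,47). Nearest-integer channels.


Screen: C = 255 - (255-A)×(255-B)/255, rounded to nearest integer
R: 255 - (255-160)×(255-11)/255 = 255 - 23180/255 ≈ 255 - 90.902 = 164.098 → 164
G: 255 - (255-109)×(255-97)/255 = 255 - 23068/255 ≈ 255 - 90.463 = 164.537 → 165
B: 255 - (255-128)×(255-47)/255 = 255 - 26416/255 ≈ 255 - 103.592 = 151.408 → 151
= RGB(164, 165, 151)


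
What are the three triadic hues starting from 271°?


Triadic: equally spaced at 120° intervals
H1 = 271°
H2 = (271 + 120) mod 360 = 31°
H3 = (271 + 240) mod 360 = 151°
Triadic = 271°, 31°, 151°


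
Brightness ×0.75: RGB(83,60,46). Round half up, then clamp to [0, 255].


Multiply each channel by 0.75, round half up, clamp to [0, 255]
R: 83×0.75 = 62.25 → round → 62
G: 60×0.75 = 45
B: 46×0.75 = 34.5 → round → 35
= RGB(62, 45, 35)


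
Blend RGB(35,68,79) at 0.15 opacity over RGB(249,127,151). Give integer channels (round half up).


C = α×F + (1-α)×B, with 1-α = 0.85
R: 0.15×35 + 0.85×249 = 5.25 + 211.65 = 216.90 → 217
G: 0.15×68 + 0.85×127 = 10.20 + 107.95 = 118.15 → 118
B: 0.15×79 + 0.85×151 = 11.85 + 128.35 = 140.20 → 140
= RGB(217, 118, 140)


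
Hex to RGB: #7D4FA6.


7D → 125 (R)
4F → 79 (G)
A6 → 166 (B)
= RGB(125, 79, 166)


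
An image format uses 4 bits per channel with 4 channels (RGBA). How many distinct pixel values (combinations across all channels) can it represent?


Total bits = 4 bits/channel × 4 channels = 16 bits
Distinct pixel values = 2^16
= 65,536 pixel values


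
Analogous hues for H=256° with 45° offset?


Base hue: 256°
Left analog: (256 - 45) mod 360 = 211°
Right analog: (256 + 45) mod 360 = 301°
Analogous hues = 211° and 301°


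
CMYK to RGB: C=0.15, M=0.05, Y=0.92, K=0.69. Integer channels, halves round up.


R = 255 × (1-C) × (1-K) = 255 × 0.85 × 0.31 = 67.1925 → 67
G = 255 × (1-M) × (1-K) = 255 × 0.95 × 0.31 = 75.0975 → 75
B = 255 × (1-Y) × (1-K) = 255 × 0.08 × 0.31 = 6.324 → 6
= RGB(67, 75, 6)


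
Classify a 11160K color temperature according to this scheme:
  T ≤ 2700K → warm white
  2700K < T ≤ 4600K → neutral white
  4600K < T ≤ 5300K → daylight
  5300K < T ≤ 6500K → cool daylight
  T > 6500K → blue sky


Temperature: 11160K
11160K > 6500K → blue sky
Classification: blue sky


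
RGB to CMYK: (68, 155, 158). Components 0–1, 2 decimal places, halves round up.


R'=68/255≈0.2667, G'=155/255≈0.6078, B'=158/255≈0.6196
K = 1 - max(R',G',B') = 1 - 158/255 = 97/255 = 0.38039… → 0.38
(1-R'-K)/(1-K) simplifies to (max-R)/max with max = 158:
C = (158-68)/158 = 90/158 = 0.56962… → 0.57
M = (158-155)/158 = 3/158 = 0.01898… → 0.02
Y = (158-158)/158 = 0/158 = 0 → 0.00
= CMYK(0.57, 0.02, 0.00, 0.38)


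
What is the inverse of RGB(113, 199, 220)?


Invert: (255-R, 255-G, 255-B)
R: 255-113 = 142
G: 255-199 = 56
B: 255-220 = 35
= RGB(142, 56, 35)


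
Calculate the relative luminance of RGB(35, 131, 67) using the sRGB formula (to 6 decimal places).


Linearize each channel (sRGB transfer function): c = v/255; c_lin = c/12.92 if c ≤ 0.04045, else ((c+0.055)/1.055)^2.4
  R: 35/255 ≈ 0.137255 > 0.04045 → ((0.137255+0.055)/1.055)^2.4 ≈ 0.016807
  G: 131/255 ≈ 0.513725 > 0.04045 → ((0.513725+0.055)/1.055)^2.4 ≈ 0.226966
  B: 67/255 ≈ 0.262745 > 0.04045 → ((0.262745+0.055)/1.055)^2.4 ≈ 0.056128
R_lin = 0.016807, G_lin = 0.226966, B_lin = 0.056128
L = 0.2126×R + 0.7152×G + 0.0722×B
L = 0.2126×0.016807 + 0.7152×0.226966 + 0.0722×0.056128
L ≈ 0.169952


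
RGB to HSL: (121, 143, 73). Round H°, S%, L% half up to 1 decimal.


Normalize: R'=121/255≈0.4745, G'=143/255≈0.5608, B'=73/255≈0.2863
Max=143/255, Min=73/255, Δ=Max-Min=70/255
L = (Max+Min)/2 = (143+73)/510 = 216/510 = 0.42352… → L = 42.4%
L ≤ 0.5 → S = Δ/(Max+Min) = 70/(143+73) = 70/216 = 0.32407… → S = 32.4%
(the 1/255 factors cancel in S and H, so raw channel differences can be used)
Max is G' → H = 60 × ((B-R)/Δ + 2) = 60 × ((73-121)/70 + 2)
  -48/70 + 2 = -0.6857… + 2 = 1.3142…
  H = 60 × 1.3142… = 78.857…° → H = 78.9°
= HSL(78.9°, 32.4%, 42.4%)


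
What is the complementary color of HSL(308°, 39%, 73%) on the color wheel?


Complement = opposite side of color wheel = hue + 180°
H' = (308 + 180) mod 360 = 128°
S and L unchanged.
= HSL(128°, 39%, 73%)


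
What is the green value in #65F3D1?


Color: #65F3D1
R = 65 = 101
G = F3 = 243
B = D1 = 209
Green = 243


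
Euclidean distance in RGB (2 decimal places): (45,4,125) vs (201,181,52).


d = √[(R₁-R₂)² + (G₁-G₂)² + (B₁-B₂)²]
d = √[(45-201)² + (4-181)² + (125-52)²]
d = √[24336 + 31329 + 5329]
d = √60994
d ≈ 246.97


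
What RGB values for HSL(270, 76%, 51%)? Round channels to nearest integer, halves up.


H=270°, S=0.76, L=0.51
C = (1-|2L-1|)×S = (1-|0.02|)×0.76 = 0.7448
H' = H/60 = 270/60 ≈ 4.5000; X = C×(1-|H' mod 2 - 1|) = 0.3724
m = L - C/2 = 0.51 - 0.3724 = 0.1376
Sector ⌊H'⌋ = 4 → (R',G',B') = (0.3724, 0.0, 0.7448)
RGB = ((R'+m)×255, (G'+m)×255, (B'+m)×255) = (130.05, 35.088, 225.012)
Round half up → RGB(130, 35, 225)


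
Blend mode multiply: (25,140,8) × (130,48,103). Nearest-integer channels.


Multiply: C = A×B/255, rounded to nearest integer
R: 25×130/255 = 3250/255 ≈ 12.745 → 13
G: 140×48/255 = 6720/255 ≈ 26.353 → 26
B: 8×103/255 = 824/255 ≈ 3.231 → 3
= RGB(13, 26, 3)


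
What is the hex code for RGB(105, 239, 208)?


R = 105 → 69 (hex)
G = 239 → EF (hex)
B = 208 → D0 (hex)
Hex = #69EFD0


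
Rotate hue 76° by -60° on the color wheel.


New hue = (H + rotation) mod 360
New hue = (76 -60) mod 360
= 16 mod 360
= 16°


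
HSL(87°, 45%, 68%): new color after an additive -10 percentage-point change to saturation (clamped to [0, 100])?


Original S = 45%
Adjustment = -10 percentage points
New S = 45 + (-10) = 35
Clamp to [0, 100] → 35
= HSL(87°, 35%, 68%)


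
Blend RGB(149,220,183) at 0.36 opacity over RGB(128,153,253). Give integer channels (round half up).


C = α×F + (1-α)×B, with 1-α = 0.64
R: 0.36×149 + 0.64×128 = 53.64 + 81.92 = 135.56 → 136
G: 0.36×220 + 0.64×153 = 79.20 + 97.92 = 177.12 → 177
B: 0.36×183 + 0.64×253 = 65.88 + 161.92 = 227.80 → 228
= RGB(136, 177, 228)


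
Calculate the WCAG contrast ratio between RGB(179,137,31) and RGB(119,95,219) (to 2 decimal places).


Linearize each sRGB channel c=v/255: c/12.92 if c ≤ 0.04045 else ((c+0.055)/1.055)^2.4
L = 0.2126×R_lin + 0.7152×G_lin + 0.0722×B_lin
Color 1 (179,137,31):
  R=179: 179/255≈0.7020 > 0.04045 → ((0.7020+0.055)/1.055)^2.4 ≈ 0.45079
  G=137: 137/255≈0.5373 > 0.04045 → ((0.5373+0.055)/1.055)^2.4 ≈ 0.25016
  B=31: 31/255≈0.1216 > 0.04045 → ((0.1216+0.055)/1.055)^2.4 ≈ 0.01370
  L1 = 0.2126×0.45079 + 0.7152×0.25016 + 0.0722×0.01370 ≈ 0.27574
Color 2 (119,95,219):
  R=119: 119/255≈0.4667 > 0.04045 → ((0.4667+0.055)/1.055)^2.4 ≈ 0.18447
  G=95: 95/255≈0.3725 > 0.04045 → ((0.3725+0.055)/1.055)^2.4 ≈ 0.11444
  B=219: 219/255≈0.8588 > 0.04045 → ((0.8588+0.055)/1.055)^2.4 ≈ 0.70838
  L2 = 0.2126×0.18447 + 0.7152×0.11444 + 0.0722×0.70838 ≈ 0.17221
Lighter = 0.27574, Darker = 0.17221
Ratio = (L_lighter + 0.05) / (L_darker + 0.05)
Ratio = (0.27574 + 0.05) / (0.17221 + 0.05) = 0.32574 / 0.22221 ≈ 1.4659
Ratio ≈ 1.47:1


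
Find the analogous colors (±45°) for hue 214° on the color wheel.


Base hue: 214°
Left analog: (214 - 45) mod 360 = 169°
Right analog: (214 + 45) mod 360 = 259°
Analogous hues = 169° and 259°


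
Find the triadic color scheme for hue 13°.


Triadic: equally spaced at 120° intervals
H1 = 13°
H2 = (13 + 120) mod 360 = 133°
H3 = (13 + 240) mod 360 = 253°
Triadic = 13°, 133°, 253°


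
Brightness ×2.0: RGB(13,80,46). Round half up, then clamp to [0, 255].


Multiply each channel by 2.0, round half up, clamp to [0, 255]
R: 13×2.0 = 26
G: 80×2.0 = 160
B: 46×2.0 = 92
= RGB(26, 160, 92)


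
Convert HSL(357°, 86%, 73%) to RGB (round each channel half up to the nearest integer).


H=357°, S=0.86, L=0.73
C = (1-|2L-1|)×S = (1-|0.46|)×0.86 = 0.4644
H' = H/60 = 357/60 ≈ 5.9500; X = C×(1-|H' mod 2 - 1|) = 0.02322
m = L - C/2 = 0.73 - 0.2322 = 0.4978
Sector ⌊H'⌋ = 5 → (R',G',B') = (0.4644, 0.0, 0.02322)
RGB = ((R'+m)×255, (G'+m)×255, (B'+m)×255) = (245.361, 126.939, 132.8601)
Round half up → RGB(245, 127, 133)


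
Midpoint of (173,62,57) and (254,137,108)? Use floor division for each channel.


Midpoint: each channel = ⌊(C₁+C₂)/2⌋
R: ⌊(173+254)/2⌋ = 213
G: ⌊(62+137)/2⌋ = 99
B: ⌊(57+108)/2⌋ = 82
= RGB(213, 99, 82)


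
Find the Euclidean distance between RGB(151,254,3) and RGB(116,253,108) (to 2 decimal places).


d = √[(R₁-R₂)² + (G₁-G₂)² + (B₁-B₂)²]
d = √[(151-116)² + (254-253)² + (3-108)²]
d = √[1225 + 1 + 11025]
d = √12251
d ≈ 110.68


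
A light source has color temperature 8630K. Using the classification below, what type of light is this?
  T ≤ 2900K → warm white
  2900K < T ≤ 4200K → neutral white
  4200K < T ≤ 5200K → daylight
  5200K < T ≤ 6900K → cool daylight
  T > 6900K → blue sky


Temperature: 8630K
8630K > 6900K → blue sky
Classification: blue sky


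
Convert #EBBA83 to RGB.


EB → 235 (R)
BA → 186 (G)
83 → 131 (B)
= RGB(235, 186, 131)


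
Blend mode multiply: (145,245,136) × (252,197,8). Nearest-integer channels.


Multiply: C = A×B/255, rounded to nearest integer
R: 145×252/255 = 36540/255 ≈ 143.294 → 143
G: 245×197/255 = 48265/255 ≈ 189.275 → 189
B: 136×8/255 = 1088/255 ≈ 4.267 → 4
= RGB(143, 189, 4)


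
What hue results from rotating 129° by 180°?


New hue = (H + rotation) mod 360
New hue = (129 + 180) mod 360
= 309 mod 360
= 309°


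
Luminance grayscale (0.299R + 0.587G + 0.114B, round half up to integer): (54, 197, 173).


Gray = 0.299×R + 0.587×G + 0.114×B
Gray = 0.299×54 + 0.587×197 + 0.114×173
Gray = 16.146 + 115.639 + 19.722
Gray = 151.507 → round half up → 152
Gray = 152


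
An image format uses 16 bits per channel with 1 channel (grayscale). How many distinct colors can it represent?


Total bits = 16 bits/channel × 1 channels = 16 bits
Distinct colors = 2^16
= 65,536 colors


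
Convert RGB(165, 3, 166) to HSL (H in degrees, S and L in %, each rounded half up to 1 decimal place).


Normalize: R'=165/255≈0.6471, G'=3/255≈0.0118, B'=166/255≈0.6510
Max=166/255, Min=3/255, Δ=Max-Min=163/255
L = (Max+Min)/2 = (166+3)/510 = 169/510 = 0.33137… → L = 33.1%
L ≤ 0.5 → S = Δ/(Max+Min) = 163/(166+3) = 163/169 = 0.96449… → S = 96.4%
(the 1/255 factors cancel in S and H, so raw channel differences can be used)
Max is B' → H = 60 × ((R-G)/Δ + 4) = 60 × ((165-3)/163 + 4)
  162/163 + 4 = 0.9938… + 4 = 4.9938…
  H = 60 × 4.9938… = 299.631…° → H = 299.6°
= HSL(299.6°, 96.4%, 33.1%)


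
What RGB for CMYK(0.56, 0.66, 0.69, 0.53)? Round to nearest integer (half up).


R = 255 × (1-C) × (1-K) = 255 × 0.44 × 0.47 = 52.734 → 53
G = 255 × (1-M) × (1-K) = 255 × 0.34 × 0.47 = 40.749 → 41
B = 255 × (1-Y) × (1-K) = 255 × 0.31 × 0.47 = 37.1535 → 37
= RGB(53, 41, 37)


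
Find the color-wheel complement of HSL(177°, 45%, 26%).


Complement = opposite side of color wheel = hue + 180°
H' = (177 + 180) mod 360 = 357°
S and L unchanged.
= HSL(357°, 45%, 26%)


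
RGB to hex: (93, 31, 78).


R = 93 → 5D (hex)
G = 31 → 1F (hex)
B = 78 → 4E (hex)
Hex = #5D1F4E


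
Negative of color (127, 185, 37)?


Invert: (255-R, 255-G, 255-B)
R: 255-127 = 128
G: 255-185 = 70
B: 255-37 = 218
= RGB(128, 70, 218)


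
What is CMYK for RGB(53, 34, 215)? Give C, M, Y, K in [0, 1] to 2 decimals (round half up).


R'=53/255≈0.2078, G'=34/255≈0.1333, B'=215/255≈0.8431
K = 1 - max(R',G',B') = 1 - 215/255 = 40/255 = 0.15686… → 0.16
(1-R'-K)/(1-K) simplifies to (max-R)/max with max = 215:
C = (215-53)/215 = 162/215 = 0.75348… → 0.75
M = (215-34)/215 = 181/215 = 0.84186… → 0.84
Y = (215-215)/215 = 0/215 = 0 → 0.00
= CMYK(0.75, 0.84, 0.00, 0.16)


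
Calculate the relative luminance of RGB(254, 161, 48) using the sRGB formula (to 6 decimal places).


Linearize each channel (sRGB transfer function): c = v/255; c_lin = c/12.92 if c ≤ 0.04045, else ((c+0.055)/1.055)^2.4
  R: 254/255 ≈ 0.996078 > 0.04045 → ((0.996078+0.055)/1.055)^2.4 ≈ 0.991102
  G: 161/255 ≈ 0.631373 > 0.04045 → ((0.631373+0.055)/1.055)^2.4 ≈ 0.356400
  B: 48/255 ≈ 0.188235 > 0.04045 → ((0.188235+0.055)/1.055)^2.4 ≈ 0.029557
R_lin = 0.991102, G_lin = 0.356400, B_lin = 0.029557
L = 0.2126×R + 0.7152×G + 0.0722×B
L = 0.2126×0.991102 + 0.7152×0.356400 + 0.0722×0.029557
L ≈ 0.467740


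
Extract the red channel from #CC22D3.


Color: #CC22D3
R = CC = 204
G = 22 = 34
B = D3 = 211
Red = 204


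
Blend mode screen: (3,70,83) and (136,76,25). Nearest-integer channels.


Screen: C = 255 - (255-A)×(255-B)/255, rounded to nearest integer
R: 255 - (255-3)×(255-136)/255 = 255 - 29988/255 ≈ 255 - 117.600 = 137.400 → 137
G: 255 - (255-70)×(255-76)/255 = 255 - 33115/255 ≈ 255 - 129.863 = 125.137 → 125
B: 255 - (255-83)×(255-25)/255 = 255 - 39560/255 ≈ 255 - 155.137 = 99.863 → 100
= RGB(137, 125, 100)


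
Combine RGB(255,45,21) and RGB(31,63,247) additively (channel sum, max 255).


Additive: each channel = min(255, C₁+C₂)
R: 255+31 = 286 → 255
G: 45+63 = 108 → 108
B: 21+247 = 268 → 255
= RGB(255, 108, 255)


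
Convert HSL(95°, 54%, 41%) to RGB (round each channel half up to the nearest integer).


H=95°, S=0.54, L=0.41
C = (1-|2L-1|)×S = (1-|-0.18|)×0.54 = 0.4428
H' = H/60 = 95/60 ≈ 1.5833; X = C×(1-|H' mod 2 - 1|) = 0.1845
m = L - C/2 = 0.41 - 0.2214 = 0.1886
Sector ⌊H'⌋ = 1 → (R',G',B') = (0.1845, 0.4428, 0.0)
RGB = ((R'+m)×255, (G'+m)×255, (B'+m)×255) = (95.1405, 161.007, 48.093)
Round half up → RGB(95, 161, 48)


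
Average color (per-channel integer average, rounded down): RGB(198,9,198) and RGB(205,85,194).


Midpoint: each channel = ⌊(C₁+C₂)/2⌋
R: ⌊(198+205)/2⌋ = 201
G: ⌊(9+85)/2⌋ = 47
B: ⌊(198+194)/2⌋ = 196
= RGB(201, 47, 196)


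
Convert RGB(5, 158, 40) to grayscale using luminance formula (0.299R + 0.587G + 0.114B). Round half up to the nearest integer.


Gray = 0.299×R + 0.587×G + 0.114×B
Gray = 0.299×5 + 0.587×158 + 0.114×40
Gray = 1.495 + 92.746 + 4.560
Gray = 98.801 → round half up → 99
Gray = 99


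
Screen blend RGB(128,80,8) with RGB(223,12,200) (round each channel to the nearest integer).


Screen: C = 255 - (255-A)×(255-B)/255, rounded to nearest integer
R: 255 - (255-128)×(255-223)/255 = 255 - 4064/255 ≈ 255 - 15.937 = 239.063 → 239
G: 255 - (255-80)×(255-12)/255 = 255 - 42525/255 ≈ 255 - 166.765 = 88.235 → 88
B: 255 - (255-8)×(255-200)/255 = 255 - 13585/255 ≈ 255 - 53.275 = 201.725 → 202
= RGB(239, 88, 202)


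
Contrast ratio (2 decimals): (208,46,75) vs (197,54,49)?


Linearize each sRGB channel c=v/255: c/12.92 if c ≤ 0.04045 else ((c+0.055)/1.055)^2.4
L = 0.2126×R_lin + 0.7152×G_lin + 0.0722×B_lin
Color 1 (208,46,75):
  R=208: 208/255≈0.8157 > 0.04045 → ((0.8157+0.055)/1.055)^2.4 ≈ 0.63076
  G=46: 46/255≈0.1804 > 0.04045 → ((0.1804+0.055)/1.055)^2.4 ≈ 0.02732
  B=75: 75/255≈0.2941 > 0.04045 → ((0.2941+0.055)/1.055)^2.4 ≈ 0.07036
  L1 = 0.2126×0.63076 + 0.7152×0.02732 + 0.0722×0.07036 ≈ 0.15872
Color 2 (197,54,49):
  R=197: 197/255≈0.7725 > 0.04045 → ((0.7725+0.055)/1.055)^2.4 ≈ 0.55834
  G=54: 54/255≈0.2118 > 0.04045 → ((0.2118+0.055)/1.055)^2.4 ≈ 0.03689
  B=49: 49/255≈0.1922 > 0.04045 → ((0.1922+0.055)/1.055)^2.4 ≈ 0.03071
  L2 = 0.2126×0.55834 + 0.7152×0.03689 + 0.0722×0.03071 ≈ 0.14730
Lighter = 0.15872, Darker = 0.14730
Ratio = (L_lighter + 0.05) / (L_darker + 0.05)
Ratio = (0.15872 + 0.05) / (0.14730 + 0.05) = 0.20872 / 0.19730 ≈ 1.0579
Ratio ≈ 1.06:1


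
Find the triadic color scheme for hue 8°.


Triadic: equally spaced at 120° intervals
H1 = 8°
H2 = (8 + 120) mod 360 = 128°
H3 = (8 + 240) mod 360 = 248°
Triadic = 8°, 128°, 248°


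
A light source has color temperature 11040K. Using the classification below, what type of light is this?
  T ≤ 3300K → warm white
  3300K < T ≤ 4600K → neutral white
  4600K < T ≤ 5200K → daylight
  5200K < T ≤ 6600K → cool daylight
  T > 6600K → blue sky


Temperature: 11040K
11040K > 6600K → blue sky
Classification: blue sky


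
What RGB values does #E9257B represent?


E9 → 233 (R)
25 → 37 (G)
7B → 123 (B)
= RGB(233, 37, 123)


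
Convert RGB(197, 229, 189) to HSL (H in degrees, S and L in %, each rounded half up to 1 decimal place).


Normalize: R'=197/255≈0.7725, G'=229/255≈0.8980, B'=189/255≈0.7412
Max=229/255, Min=189/255, Δ=Max-Min=40/255
L = (Max+Min)/2 = (229+189)/510 = 418/510 = 0.81960… → L = 82.0%
L > 0.5 → S = Δ/(2-Max-Min) = 40/(510-229-189) = 40/92 = 0.43478… → S = 43.5%
(the 1/255 factors cancel in S and H, so raw channel differences can be used)
Max is G' → H = 60 × ((B-R)/Δ + 2) = 60 × ((189-197)/40 + 2)
  -8/40 + 2 = -0.2 + 2 = 1.8
  H = 60 × 1.8 = 108° → H = 108.0°
= HSL(108.0°, 43.5%, 82.0%)


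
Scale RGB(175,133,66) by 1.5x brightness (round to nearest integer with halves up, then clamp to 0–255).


Multiply each channel by 1.5, round half up, clamp to [0, 255]
R: 175×1.5 = 262.5 → round → 263 → clamp → 255
G: 133×1.5 = 199.5 → round → 200
B: 66×1.5 = 99
= RGB(255, 200, 99)


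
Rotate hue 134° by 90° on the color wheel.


New hue = (H + rotation) mod 360
New hue = (134 + 90) mod 360
= 224 mod 360
= 224°


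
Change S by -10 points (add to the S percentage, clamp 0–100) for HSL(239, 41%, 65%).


Original S = 41%
Adjustment = -10 percentage points
New S = 41 + (-10) = 31
Clamp to [0, 100] → 31
= HSL(239°, 31%, 65%)


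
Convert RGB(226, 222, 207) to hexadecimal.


R = 226 → E2 (hex)
G = 222 → DE (hex)
B = 207 → CF (hex)
Hex = #E2DECF


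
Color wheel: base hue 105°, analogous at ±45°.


Base hue: 105°
Left analog: (105 - 45) mod 360 = 60°
Right analog: (105 + 45) mod 360 = 150°
Analogous hues = 60° and 150°


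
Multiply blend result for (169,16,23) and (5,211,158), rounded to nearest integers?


Multiply: C = A×B/255, rounded to nearest integer
R: 169×5/255 = 845/255 ≈ 3.314 → 3
G: 16×211/255 = 3376/255 ≈ 13.239 → 13
B: 23×158/255 = 3634/255 ≈ 14.251 → 14
= RGB(3, 13, 14)


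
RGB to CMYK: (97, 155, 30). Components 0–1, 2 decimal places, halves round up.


R'=97/255≈0.3804, G'=155/255≈0.6078, B'=30/255≈0.1176
K = 1 - max(R',G',B') = 1 - 155/255 = 100/255 = 0.39215… → 0.39
(1-R'-K)/(1-K) simplifies to (max-R)/max with max = 155:
C = (155-97)/155 = 58/155 = 0.37419… → 0.37
M = (155-155)/155 = 0/155 = 0 → 0.00
Y = (155-30)/155 = 125/155 = 0.80645… → 0.81
= CMYK(0.37, 0.00, 0.81, 0.39)


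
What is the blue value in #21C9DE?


Color: #21C9DE
R = 21 = 33
G = C9 = 201
B = DE = 222
Blue = 222


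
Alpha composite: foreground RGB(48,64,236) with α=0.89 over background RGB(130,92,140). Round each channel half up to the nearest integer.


C = α×F + (1-α)×B, with 1-α = 0.11
R: 0.89×48 + 0.11×130 = 42.72 + 14.30 = 57.02 → 57
G: 0.89×64 + 0.11×92 = 56.96 + 10.12 = 67.08 → 67
B: 0.89×236 + 0.11×140 = 210.04 + 15.40 = 225.44 → 225
= RGB(57, 67, 225)


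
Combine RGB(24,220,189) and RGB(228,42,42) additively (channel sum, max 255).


Additive: each channel = min(255, C₁+C₂)
R: 24+228 = 252 → 252
G: 220+42 = 262 → 255
B: 189+42 = 231 → 231
= RGB(252, 255, 231)


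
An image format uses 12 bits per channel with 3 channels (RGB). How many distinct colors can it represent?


Total bits = 12 bits/channel × 3 channels = 36 bits
Distinct colors = 2^36
= 68,719,476,736 colors


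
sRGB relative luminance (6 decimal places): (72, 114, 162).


Linearize each channel (sRGB transfer function): c = v/255; c_lin = c/12.92 if c ≤ 0.04045, else ((c+0.055)/1.055)^2.4
  R: 72/255 ≈ 0.282353 > 0.04045 → ((0.282353+0.055)/1.055)^2.4 ≈ 0.064803
  G: 114/255 ≈ 0.447059 > 0.04045 → ((0.447059+0.055)/1.055)^2.4 ≈ 0.168269
  B: 162/255 ≈ 0.635294 > 0.04045 → ((0.635294+0.055)/1.055)^2.4 ≈ 0.361307
R_lin = 0.064803, G_lin = 0.168269, B_lin = 0.361307
L = 0.2126×R + 0.7152×G + 0.0722×B
L = 0.2126×0.064803 + 0.7152×0.168269 + 0.0722×0.361307
L ≈ 0.160210


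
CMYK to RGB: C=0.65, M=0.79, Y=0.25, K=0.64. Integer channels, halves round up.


R = 255 × (1-C) × (1-K) = 255 × 0.35 × 0.36 = 32.13 → 32
G = 255 × (1-M) × (1-K) = 255 × 0.21 × 0.36 = 19.278 → 19
B = 255 × (1-Y) × (1-K) = 255 × 0.75 × 0.36 = 68.85 → 69
= RGB(32, 19, 69)


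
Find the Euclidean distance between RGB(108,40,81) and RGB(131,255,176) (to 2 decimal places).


d = √[(R₁-R₂)² + (G₁-G₂)² + (B₁-B₂)²]
d = √[(108-131)² + (40-255)² + (81-176)²]
d = √[529 + 46225 + 9025]
d = √55779
d ≈ 236.18


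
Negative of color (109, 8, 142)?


Invert: (255-R, 255-G, 255-B)
R: 255-109 = 146
G: 255-8 = 247
B: 255-142 = 113
= RGB(146, 247, 113)


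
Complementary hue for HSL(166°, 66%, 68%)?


Complement = opposite side of color wheel = hue + 180°
H' = (166 + 180) mod 360 = 346°
S and L unchanged.
= HSL(346°, 66%, 68%)


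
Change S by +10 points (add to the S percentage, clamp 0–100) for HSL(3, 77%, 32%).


Original S = 77%
Adjustment = +10 percentage points
New S = 77 + (10) = 87
Clamp to [0, 100] → 87
= HSL(3°, 87%, 32%)


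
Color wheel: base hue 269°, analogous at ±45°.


Base hue: 269°
Left analog: (269 - 45) mod 360 = 224°
Right analog: (269 + 45) mod 360 = 314°
Analogous hues = 224° and 314°


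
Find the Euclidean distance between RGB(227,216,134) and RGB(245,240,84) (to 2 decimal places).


d = √[(R₁-R₂)² + (G₁-G₂)² + (B₁-B₂)²]
d = √[(227-245)² + (216-240)² + (134-84)²]
d = √[324 + 576 + 2500]
d = √3400
d ≈ 58.31


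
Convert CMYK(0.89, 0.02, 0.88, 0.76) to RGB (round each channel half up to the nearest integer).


R = 255 × (1-C) × (1-K) = 255 × 0.11 × 0.24 = 6.732 → 7
G = 255 × (1-M) × (1-K) = 255 × 0.98 × 0.24 = 59.976 → 60
B = 255 × (1-Y) × (1-K) = 255 × 0.12 × 0.24 = 7.344 → 7
= RGB(7, 60, 7)


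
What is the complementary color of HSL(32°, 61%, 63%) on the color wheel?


Complement = opposite side of color wheel = hue + 180°
H' = (32 + 180) mod 360 = 212°
S and L unchanged.
= HSL(212°, 61%, 63%)


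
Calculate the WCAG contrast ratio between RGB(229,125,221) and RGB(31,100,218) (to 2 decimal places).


Linearize each sRGB channel c=v/255: c/12.92 if c ≤ 0.04045 else ((c+0.055)/1.055)^2.4
L = 0.2126×R_lin + 0.7152×G_lin + 0.0722×B_lin
Color 1 (229,125,221):
  R=229: 229/255≈0.8980 > 0.04045 → ((0.8980+0.055)/1.055)^2.4 ≈ 0.78354
  G=125: 125/255≈0.4902 > 0.04045 → ((0.4902+0.055)/1.055)^2.4 ≈ 0.20508
  B=221: 221/255≈0.8667 > 0.04045 → ((0.8667+0.055)/1.055)^2.4 ≈ 0.72306
  L1 = 0.2126×0.78354 + 0.7152×0.20508 + 0.0722×0.72306 ≈ 0.36546
Color 2 (31,100,218):
  R=31: 31/255≈0.1216 > 0.04045 → ((0.1216+0.055)/1.055)^2.4 ≈ 0.01370
  G=100: 100/255≈0.3922 > 0.04045 → ((0.3922+0.055)/1.055)^2.4 ≈ 0.12744
  B=218: 218/255≈0.8549 > 0.04045 → ((0.8549+0.055)/1.055)^2.4 ≈ 0.70110
  L2 = 0.2126×0.01370 + 0.7152×0.12744 + 0.0722×0.70110 ≈ 0.14468
Lighter = 0.36546, Darker = 0.14468
Ratio = (L_lighter + 0.05) / (L_darker + 0.05)
Ratio = (0.36546 + 0.05) / (0.14468 + 0.05) = 0.41546 / 0.19468 ≈ 2.1341
Ratio ≈ 2.13:1
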